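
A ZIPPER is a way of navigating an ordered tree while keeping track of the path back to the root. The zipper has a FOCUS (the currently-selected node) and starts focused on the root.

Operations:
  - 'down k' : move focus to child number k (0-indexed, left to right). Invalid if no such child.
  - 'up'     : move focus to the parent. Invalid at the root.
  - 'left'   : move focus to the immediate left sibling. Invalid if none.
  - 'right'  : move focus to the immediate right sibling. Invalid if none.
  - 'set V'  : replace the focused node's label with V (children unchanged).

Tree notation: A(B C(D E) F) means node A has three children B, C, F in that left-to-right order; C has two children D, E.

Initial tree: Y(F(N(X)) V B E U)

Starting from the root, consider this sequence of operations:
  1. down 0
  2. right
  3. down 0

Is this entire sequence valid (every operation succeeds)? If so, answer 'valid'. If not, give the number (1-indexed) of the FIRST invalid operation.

Answer: 3

Derivation:
Step 1 (down 0): focus=F path=0 depth=1 children=['N'] left=[] right=['V', 'B', 'E', 'U'] parent=Y
Step 2 (right): focus=V path=1 depth=1 children=[] left=['F'] right=['B', 'E', 'U'] parent=Y
Step 3 (down 0): INVALID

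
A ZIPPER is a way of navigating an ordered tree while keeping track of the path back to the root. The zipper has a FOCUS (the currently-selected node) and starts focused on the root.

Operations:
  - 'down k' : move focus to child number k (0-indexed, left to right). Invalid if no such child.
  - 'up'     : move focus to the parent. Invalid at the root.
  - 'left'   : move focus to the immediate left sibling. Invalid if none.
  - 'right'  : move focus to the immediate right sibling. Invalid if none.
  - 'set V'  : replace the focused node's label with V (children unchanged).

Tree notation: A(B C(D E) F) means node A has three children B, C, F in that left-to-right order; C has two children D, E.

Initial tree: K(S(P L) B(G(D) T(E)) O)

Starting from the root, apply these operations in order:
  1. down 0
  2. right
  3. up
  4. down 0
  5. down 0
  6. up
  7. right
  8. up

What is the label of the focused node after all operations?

Step 1 (down 0): focus=S path=0 depth=1 children=['P', 'L'] left=[] right=['B', 'O'] parent=K
Step 2 (right): focus=B path=1 depth=1 children=['G', 'T'] left=['S'] right=['O'] parent=K
Step 3 (up): focus=K path=root depth=0 children=['S', 'B', 'O'] (at root)
Step 4 (down 0): focus=S path=0 depth=1 children=['P', 'L'] left=[] right=['B', 'O'] parent=K
Step 5 (down 0): focus=P path=0/0 depth=2 children=[] left=[] right=['L'] parent=S
Step 6 (up): focus=S path=0 depth=1 children=['P', 'L'] left=[] right=['B', 'O'] parent=K
Step 7 (right): focus=B path=1 depth=1 children=['G', 'T'] left=['S'] right=['O'] parent=K
Step 8 (up): focus=K path=root depth=0 children=['S', 'B', 'O'] (at root)

Answer: K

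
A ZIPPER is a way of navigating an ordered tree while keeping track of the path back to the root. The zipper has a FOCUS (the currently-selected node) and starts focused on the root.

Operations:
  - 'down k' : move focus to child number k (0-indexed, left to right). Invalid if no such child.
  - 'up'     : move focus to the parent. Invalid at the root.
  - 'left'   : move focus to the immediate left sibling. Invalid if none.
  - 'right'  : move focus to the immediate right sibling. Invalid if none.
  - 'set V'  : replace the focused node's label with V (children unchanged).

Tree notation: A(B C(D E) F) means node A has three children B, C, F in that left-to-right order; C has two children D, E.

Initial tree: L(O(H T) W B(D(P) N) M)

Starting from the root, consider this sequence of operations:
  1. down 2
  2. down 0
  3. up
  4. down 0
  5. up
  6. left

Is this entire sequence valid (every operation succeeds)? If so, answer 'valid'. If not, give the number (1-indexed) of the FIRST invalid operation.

Answer: valid

Derivation:
Step 1 (down 2): focus=B path=2 depth=1 children=['D', 'N'] left=['O', 'W'] right=['M'] parent=L
Step 2 (down 0): focus=D path=2/0 depth=2 children=['P'] left=[] right=['N'] parent=B
Step 3 (up): focus=B path=2 depth=1 children=['D', 'N'] left=['O', 'W'] right=['M'] parent=L
Step 4 (down 0): focus=D path=2/0 depth=2 children=['P'] left=[] right=['N'] parent=B
Step 5 (up): focus=B path=2 depth=1 children=['D', 'N'] left=['O', 'W'] right=['M'] parent=L
Step 6 (left): focus=W path=1 depth=1 children=[] left=['O'] right=['B', 'M'] parent=L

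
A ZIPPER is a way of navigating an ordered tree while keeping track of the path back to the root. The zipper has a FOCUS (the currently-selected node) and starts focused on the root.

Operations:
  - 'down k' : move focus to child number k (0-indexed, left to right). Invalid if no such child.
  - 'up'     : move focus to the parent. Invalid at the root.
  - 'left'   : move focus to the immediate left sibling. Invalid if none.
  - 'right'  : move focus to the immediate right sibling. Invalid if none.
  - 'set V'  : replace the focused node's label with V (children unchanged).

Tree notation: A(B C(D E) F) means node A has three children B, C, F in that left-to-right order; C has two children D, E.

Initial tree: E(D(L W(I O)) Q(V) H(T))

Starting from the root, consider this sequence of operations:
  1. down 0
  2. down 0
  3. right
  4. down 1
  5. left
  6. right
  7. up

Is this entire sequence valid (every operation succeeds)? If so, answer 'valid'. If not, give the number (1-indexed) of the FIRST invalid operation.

Step 1 (down 0): focus=D path=0 depth=1 children=['L', 'W'] left=[] right=['Q', 'H'] parent=E
Step 2 (down 0): focus=L path=0/0 depth=2 children=[] left=[] right=['W'] parent=D
Step 3 (right): focus=W path=0/1 depth=2 children=['I', 'O'] left=['L'] right=[] parent=D
Step 4 (down 1): focus=O path=0/1/1 depth=3 children=[] left=['I'] right=[] parent=W
Step 5 (left): focus=I path=0/1/0 depth=3 children=[] left=[] right=['O'] parent=W
Step 6 (right): focus=O path=0/1/1 depth=3 children=[] left=['I'] right=[] parent=W
Step 7 (up): focus=W path=0/1 depth=2 children=['I', 'O'] left=['L'] right=[] parent=D

Answer: valid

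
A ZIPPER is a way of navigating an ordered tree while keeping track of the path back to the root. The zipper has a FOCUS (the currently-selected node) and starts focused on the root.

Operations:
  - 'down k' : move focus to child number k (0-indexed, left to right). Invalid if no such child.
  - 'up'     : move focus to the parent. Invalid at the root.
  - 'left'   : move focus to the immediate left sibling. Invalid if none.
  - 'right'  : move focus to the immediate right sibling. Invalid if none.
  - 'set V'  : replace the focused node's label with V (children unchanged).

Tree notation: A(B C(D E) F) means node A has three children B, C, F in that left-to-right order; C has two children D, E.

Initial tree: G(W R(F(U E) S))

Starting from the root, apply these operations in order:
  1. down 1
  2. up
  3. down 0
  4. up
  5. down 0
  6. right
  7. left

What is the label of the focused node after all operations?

Answer: W

Derivation:
Step 1 (down 1): focus=R path=1 depth=1 children=['F', 'S'] left=['W'] right=[] parent=G
Step 2 (up): focus=G path=root depth=0 children=['W', 'R'] (at root)
Step 3 (down 0): focus=W path=0 depth=1 children=[] left=[] right=['R'] parent=G
Step 4 (up): focus=G path=root depth=0 children=['W', 'R'] (at root)
Step 5 (down 0): focus=W path=0 depth=1 children=[] left=[] right=['R'] parent=G
Step 6 (right): focus=R path=1 depth=1 children=['F', 'S'] left=['W'] right=[] parent=G
Step 7 (left): focus=W path=0 depth=1 children=[] left=[] right=['R'] parent=G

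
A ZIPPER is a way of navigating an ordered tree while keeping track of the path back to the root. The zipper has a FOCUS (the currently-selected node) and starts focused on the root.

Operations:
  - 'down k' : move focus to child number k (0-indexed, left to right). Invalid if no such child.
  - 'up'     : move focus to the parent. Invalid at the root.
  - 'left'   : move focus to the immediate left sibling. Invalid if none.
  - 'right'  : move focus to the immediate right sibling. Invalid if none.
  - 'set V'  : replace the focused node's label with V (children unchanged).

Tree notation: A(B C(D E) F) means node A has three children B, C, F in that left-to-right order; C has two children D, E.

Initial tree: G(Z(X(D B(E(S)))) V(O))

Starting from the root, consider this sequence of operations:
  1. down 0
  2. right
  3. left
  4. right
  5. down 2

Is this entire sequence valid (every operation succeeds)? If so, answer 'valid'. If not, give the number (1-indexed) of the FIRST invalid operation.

Step 1 (down 0): focus=Z path=0 depth=1 children=['X'] left=[] right=['V'] parent=G
Step 2 (right): focus=V path=1 depth=1 children=['O'] left=['Z'] right=[] parent=G
Step 3 (left): focus=Z path=0 depth=1 children=['X'] left=[] right=['V'] parent=G
Step 4 (right): focus=V path=1 depth=1 children=['O'] left=['Z'] right=[] parent=G
Step 5 (down 2): INVALID

Answer: 5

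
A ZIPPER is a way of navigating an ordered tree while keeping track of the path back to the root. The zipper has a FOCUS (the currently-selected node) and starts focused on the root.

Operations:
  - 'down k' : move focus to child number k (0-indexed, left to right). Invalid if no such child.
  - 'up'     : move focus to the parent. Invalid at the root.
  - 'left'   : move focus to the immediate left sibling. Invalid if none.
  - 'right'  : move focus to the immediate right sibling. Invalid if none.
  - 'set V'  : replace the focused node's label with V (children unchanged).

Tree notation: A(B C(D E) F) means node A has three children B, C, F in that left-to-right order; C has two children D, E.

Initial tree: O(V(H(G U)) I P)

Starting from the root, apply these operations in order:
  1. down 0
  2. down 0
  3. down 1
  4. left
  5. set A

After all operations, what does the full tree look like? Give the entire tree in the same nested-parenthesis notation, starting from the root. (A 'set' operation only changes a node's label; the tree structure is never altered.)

Answer: O(V(H(A U)) I P)

Derivation:
Step 1 (down 0): focus=V path=0 depth=1 children=['H'] left=[] right=['I', 'P'] parent=O
Step 2 (down 0): focus=H path=0/0 depth=2 children=['G', 'U'] left=[] right=[] parent=V
Step 3 (down 1): focus=U path=0/0/1 depth=3 children=[] left=['G'] right=[] parent=H
Step 4 (left): focus=G path=0/0/0 depth=3 children=[] left=[] right=['U'] parent=H
Step 5 (set A): focus=A path=0/0/0 depth=3 children=[] left=[] right=['U'] parent=H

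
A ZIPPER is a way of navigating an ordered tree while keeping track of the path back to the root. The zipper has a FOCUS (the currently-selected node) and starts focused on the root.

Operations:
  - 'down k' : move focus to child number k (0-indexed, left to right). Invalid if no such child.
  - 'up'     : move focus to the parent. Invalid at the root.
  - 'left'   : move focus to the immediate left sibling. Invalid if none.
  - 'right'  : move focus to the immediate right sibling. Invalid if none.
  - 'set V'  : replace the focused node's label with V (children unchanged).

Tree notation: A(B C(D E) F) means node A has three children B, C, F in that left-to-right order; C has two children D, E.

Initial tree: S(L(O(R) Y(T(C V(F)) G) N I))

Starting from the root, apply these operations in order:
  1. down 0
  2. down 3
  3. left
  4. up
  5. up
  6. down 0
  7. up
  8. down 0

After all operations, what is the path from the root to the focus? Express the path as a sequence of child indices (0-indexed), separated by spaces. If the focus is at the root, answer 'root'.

Answer: 0

Derivation:
Step 1 (down 0): focus=L path=0 depth=1 children=['O', 'Y', 'N', 'I'] left=[] right=[] parent=S
Step 2 (down 3): focus=I path=0/3 depth=2 children=[] left=['O', 'Y', 'N'] right=[] parent=L
Step 3 (left): focus=N path=0/2 depth=2 children=[] left=['O', 'Y'] right=['I'] parent=L
Step 4 (up): focus=L path=0 depth=1 children=['O', 'Y', 'N', 'I'] left=[] right=[] parent=S
Step 5 (up): focus=S path=root depth=0 children=['L'] (at root)
Step 6 (down 0): focus=L path=0 depth=1 children=['O', 'Y', 'N', 'I'] left=[] right=[] parent=S
Step 7 (up): focus=S path=root depth=0 children=['L'] (at root)
Step 8 (down 0): focus=L path=0 depth=1 children=['O', 'Y', 'N', 'I'] left=[] right=[] parent=S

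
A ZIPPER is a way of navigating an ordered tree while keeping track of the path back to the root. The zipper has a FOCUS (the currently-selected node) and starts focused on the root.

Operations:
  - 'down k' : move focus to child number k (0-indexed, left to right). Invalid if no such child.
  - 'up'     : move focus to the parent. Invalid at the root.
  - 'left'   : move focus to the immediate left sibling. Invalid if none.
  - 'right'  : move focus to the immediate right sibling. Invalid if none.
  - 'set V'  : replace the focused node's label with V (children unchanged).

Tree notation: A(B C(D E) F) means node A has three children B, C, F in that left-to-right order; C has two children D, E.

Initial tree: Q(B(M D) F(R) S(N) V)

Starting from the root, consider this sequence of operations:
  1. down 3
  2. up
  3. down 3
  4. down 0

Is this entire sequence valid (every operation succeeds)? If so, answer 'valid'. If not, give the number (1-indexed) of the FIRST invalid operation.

Answer: 4

Derivation:
Step 1 (down 3): focus=V path=3 depth=1 children=[] left=['B', 'F', 'S'] right=[] parent=Q
Step 2 (up): focus=Q path=root depth=0 children=['B', 'F', 'S', 'V'] (at root)
Step 3 (down 3): focus=V path=3 depth=1 children=[] left=['B', 'F', 'S'] right=[] parent=Q
Step 4 (down 0): INVALID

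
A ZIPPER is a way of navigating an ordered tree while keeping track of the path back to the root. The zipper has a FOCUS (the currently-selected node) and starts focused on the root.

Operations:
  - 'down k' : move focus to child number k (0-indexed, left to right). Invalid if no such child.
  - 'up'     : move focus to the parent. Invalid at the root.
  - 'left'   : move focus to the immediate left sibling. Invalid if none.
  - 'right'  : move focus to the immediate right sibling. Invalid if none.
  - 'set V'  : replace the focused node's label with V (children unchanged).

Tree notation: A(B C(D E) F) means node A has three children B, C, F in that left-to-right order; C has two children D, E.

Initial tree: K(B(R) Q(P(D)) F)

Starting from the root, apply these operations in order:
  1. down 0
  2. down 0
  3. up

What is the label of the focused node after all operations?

Answer: B

Derivation:
Step 1 (down 0): focus=B path=0 depth=1 children=['R'] left=[] right=['Q', 'F'] parent=K
Step 2 (down 0): focus=R path=0/0 depth=2 children=[] left=[] right=[] parent=B
Step 3 (up): focus=B path=0 depth=1 children=['R'] left=[] right=['Q', 'F'] parent=K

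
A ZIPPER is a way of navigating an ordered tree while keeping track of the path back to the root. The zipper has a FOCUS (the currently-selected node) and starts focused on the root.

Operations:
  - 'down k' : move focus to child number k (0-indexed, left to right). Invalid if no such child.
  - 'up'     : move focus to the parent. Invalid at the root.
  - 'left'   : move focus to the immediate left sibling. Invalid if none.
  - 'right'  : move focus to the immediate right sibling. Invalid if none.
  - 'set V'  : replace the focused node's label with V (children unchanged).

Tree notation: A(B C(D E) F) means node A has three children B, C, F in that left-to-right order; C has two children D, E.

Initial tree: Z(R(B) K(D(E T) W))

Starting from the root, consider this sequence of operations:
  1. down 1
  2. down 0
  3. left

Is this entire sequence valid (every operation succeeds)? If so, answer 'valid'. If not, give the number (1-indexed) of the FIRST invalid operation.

Step 1 (down 1): focus=K path=1 depth=1 children=['D', 'W'] left=['R'] right=[] parent=Z
Step 2 (down 0): focus=D path=1/0 depth=2 children=['E', 'T'] left=[] right=['W'] parent=K
Step 3 (left): INVALID

Answer: 3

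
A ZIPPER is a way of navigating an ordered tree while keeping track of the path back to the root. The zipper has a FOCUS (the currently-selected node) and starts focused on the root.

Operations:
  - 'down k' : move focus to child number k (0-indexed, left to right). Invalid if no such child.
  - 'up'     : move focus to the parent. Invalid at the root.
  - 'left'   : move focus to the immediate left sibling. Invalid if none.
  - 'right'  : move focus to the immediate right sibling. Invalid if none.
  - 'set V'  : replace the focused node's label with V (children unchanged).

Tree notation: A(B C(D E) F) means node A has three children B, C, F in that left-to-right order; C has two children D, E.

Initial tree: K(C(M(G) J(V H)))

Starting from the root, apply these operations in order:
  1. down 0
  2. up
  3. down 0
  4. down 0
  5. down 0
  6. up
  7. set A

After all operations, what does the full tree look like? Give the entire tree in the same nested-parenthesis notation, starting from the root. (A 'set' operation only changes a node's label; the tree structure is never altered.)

Step 1 (down 0): focus=C path=0 depth=1 children=['M', 'J'] left=[] right=[] parent=K
Step 2 (up): focus=K path=root depth=0 children=['C'] (at root)
Step 3 (down 0): focus=C path=0 depth=1 children=['M', 'J'] left=[] right=[] parent=K
Step 4 (down 0): focus=M path=0/0 depth=2 children=['G'] left=[] right=['J'] parent=C
Step 5 (down 0): focus=G path=0/0/0 depth=3 children=[] left=[] right=[] parent=M
Step 6 (up): focus=M path=0/0 depth=2 children=['G'] left=[] right=['J'] parent=C
Step 7 (set A): focus=A path=0/0 depth=2 children=['G'] left=[] right=['J'] parent=C

Answer: K(C(A(G) J(V H)))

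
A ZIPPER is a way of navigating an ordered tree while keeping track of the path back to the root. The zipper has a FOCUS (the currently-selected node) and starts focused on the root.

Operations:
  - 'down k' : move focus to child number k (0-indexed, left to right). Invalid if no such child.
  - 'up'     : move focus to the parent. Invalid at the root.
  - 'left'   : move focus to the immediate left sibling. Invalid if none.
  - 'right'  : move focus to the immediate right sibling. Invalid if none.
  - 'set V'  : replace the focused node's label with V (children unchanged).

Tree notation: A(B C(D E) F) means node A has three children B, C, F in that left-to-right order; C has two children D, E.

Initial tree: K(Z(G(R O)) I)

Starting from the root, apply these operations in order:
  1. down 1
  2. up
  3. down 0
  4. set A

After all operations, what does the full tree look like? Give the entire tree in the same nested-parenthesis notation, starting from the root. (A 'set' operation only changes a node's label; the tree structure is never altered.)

Answer: K(A(G(R O)) I)

Derivation:
Step 1 (down 1): focus=I path=1 depth=1 children=[] left=['Z'] right=[] parent=K
Step 2 (up): focus=K path=root depth=0 children=['Z', 'I'] (at root)
Step 3 (down 0): focus=Z path=0 depth=1 children=['G'] left=[] right=['I'] parent=K
Step 4 (set A): focus=A path=0 depth=1 children=['G'] left=[] right=['I'] parent=K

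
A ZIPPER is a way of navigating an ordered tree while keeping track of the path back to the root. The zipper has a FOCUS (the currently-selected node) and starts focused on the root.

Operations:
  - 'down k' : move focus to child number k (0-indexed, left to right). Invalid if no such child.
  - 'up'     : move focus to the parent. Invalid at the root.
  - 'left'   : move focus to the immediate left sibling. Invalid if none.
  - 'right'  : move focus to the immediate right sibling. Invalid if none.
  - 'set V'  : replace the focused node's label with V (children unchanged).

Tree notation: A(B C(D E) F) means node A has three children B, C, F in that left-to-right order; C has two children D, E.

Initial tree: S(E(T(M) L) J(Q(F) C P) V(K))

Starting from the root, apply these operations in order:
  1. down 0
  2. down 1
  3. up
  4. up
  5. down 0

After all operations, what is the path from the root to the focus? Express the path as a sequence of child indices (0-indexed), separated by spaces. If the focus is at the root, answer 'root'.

Step 1 (down 0): focus=E path=0 depth=1 children=['T', 'L'] left=[] right=['J', 'V'] parent=S
Step 2 (down 1): focus=L path=0/1 depth=2 children=[] left=['T'] right=[] parent=E
Step 3 (up): focus=E path=0 depth=1 children=['T', 'L'] left=[] right=['J', 'V'] parent=S
Step 4 (up): focus=S path=root depth=0 children=['E', 'J', 'V'] (at root)
Step 5 (down 0): focus=E path=0 depth=1 children=['T', 'L'] left=[] right=['J', 'V'] parent=S

Answer: 0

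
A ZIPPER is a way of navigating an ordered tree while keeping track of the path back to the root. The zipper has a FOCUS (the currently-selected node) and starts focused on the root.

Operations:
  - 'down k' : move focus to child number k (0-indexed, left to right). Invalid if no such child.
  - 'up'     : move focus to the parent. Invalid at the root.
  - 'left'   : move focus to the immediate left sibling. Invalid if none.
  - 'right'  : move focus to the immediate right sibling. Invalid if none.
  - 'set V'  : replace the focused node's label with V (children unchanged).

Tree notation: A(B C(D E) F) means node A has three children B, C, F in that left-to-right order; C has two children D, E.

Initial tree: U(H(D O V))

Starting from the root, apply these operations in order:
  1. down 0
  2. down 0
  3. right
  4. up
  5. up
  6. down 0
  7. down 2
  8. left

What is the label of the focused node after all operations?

Answer: O

Derivation:
Step 1 (down 0): focus=H path=0 depth=1 children=['D', 'O', 'V'] left=[] right=[] parent=U
Step 2 (down 0): focus=D path=0/0 depth=2 children=[] left=[] right=['O', 'V'] parent=H
Step 3 (right): focus=O path=0/1 depth=2 children=[] left=['D'] right=['V'] parent=H
Step 4 (up): focus=H path=0 depth=1 children=['D', 'O', 'V'] left=[] right=[] parent=U
Step 5 (up): focus=U path=root depth=0 children=['H'] (at root)
Step 6 (down 0): focus=H path=0 depth=1 children=['D', 'O', 'V'] left=[] right=[] parent=U
Step 7 (down 2): focus=V path=0/2 depth=2 children=[] left=['D', 'O'] right=[] parent=H
Step 8 (left): focus=O path=0/1 depth=2 children=[] left=['D'] right=['V'] parent=H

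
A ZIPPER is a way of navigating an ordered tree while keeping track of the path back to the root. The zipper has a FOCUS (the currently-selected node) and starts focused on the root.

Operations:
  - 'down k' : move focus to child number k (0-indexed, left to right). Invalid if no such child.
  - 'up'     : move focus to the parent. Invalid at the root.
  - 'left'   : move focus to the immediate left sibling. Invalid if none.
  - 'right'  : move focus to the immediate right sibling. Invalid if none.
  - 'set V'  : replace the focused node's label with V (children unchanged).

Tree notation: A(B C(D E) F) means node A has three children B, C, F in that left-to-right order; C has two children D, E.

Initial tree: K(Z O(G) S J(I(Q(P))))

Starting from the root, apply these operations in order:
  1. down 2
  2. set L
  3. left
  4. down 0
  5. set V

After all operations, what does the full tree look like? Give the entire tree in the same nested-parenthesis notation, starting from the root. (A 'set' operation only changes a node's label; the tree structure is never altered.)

Answer: K(Z O(V) L J(I(Q(P))))

Derivation:
Step 1 (down 2): focus=S path=2 depth=1 children=[] left=['Z', 'O'] right=['J'] parent=K
Step 2 (set L): focus=L path=2 depth=1 children=[] left=['Z', 'O'] right=['J'] parent=K
Step 3 (left): focus=O path=1 depth=1 children=['G'] left=['Z'] right=['L', 'J'] parent=K
Step 4 (down 0): focus=G path=1/0 depth=2 children=[] left=[] right=[] parent=O
Step 5 (set V): focus=V path=1/0 depth=2 children=[] left=[] right=[] parent=O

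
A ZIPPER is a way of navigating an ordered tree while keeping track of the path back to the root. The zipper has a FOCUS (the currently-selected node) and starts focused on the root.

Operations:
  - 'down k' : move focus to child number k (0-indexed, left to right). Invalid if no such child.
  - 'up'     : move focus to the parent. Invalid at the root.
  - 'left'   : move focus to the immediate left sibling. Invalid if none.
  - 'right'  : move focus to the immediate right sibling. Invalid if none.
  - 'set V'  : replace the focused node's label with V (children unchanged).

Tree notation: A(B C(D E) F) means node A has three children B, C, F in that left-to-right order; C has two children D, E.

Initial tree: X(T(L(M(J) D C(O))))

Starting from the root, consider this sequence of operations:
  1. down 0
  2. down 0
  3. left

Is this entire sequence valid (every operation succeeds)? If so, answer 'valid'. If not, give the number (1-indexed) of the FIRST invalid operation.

Step 1 (down 0): focus=T path=0 depth=1 children=['L'] left=[] right=[] parent=X
Step 2 (down 0): focus=L path=0/0 depth=2 children=['M', 'D', 'C'] left=[] right=[] parent=T
Step 3 (left): INVALID

Answer: 3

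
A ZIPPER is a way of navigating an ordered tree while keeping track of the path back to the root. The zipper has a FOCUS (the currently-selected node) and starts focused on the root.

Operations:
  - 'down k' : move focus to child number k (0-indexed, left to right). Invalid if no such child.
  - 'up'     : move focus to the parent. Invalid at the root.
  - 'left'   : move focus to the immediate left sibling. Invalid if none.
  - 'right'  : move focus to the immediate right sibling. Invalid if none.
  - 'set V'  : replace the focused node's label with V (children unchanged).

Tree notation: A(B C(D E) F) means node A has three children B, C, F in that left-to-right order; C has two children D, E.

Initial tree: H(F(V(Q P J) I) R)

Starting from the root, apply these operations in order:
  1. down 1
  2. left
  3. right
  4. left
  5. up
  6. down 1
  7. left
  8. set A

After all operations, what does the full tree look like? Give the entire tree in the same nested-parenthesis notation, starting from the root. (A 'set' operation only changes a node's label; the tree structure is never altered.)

Step 1 (down 1): focus=R path=1 depth=1 children=[] left=['F'] right=[] parent=H
Step 2 (left): focus=F path=0 depth=1 children=['V', 'I'] left=[] right=['R'] parent=H
Step 3 (right): focus=R path=1 depth=1 children=[] left=['F'] right=[] parent=H
Step 4 (left): focus=F path=0 depth=1 children=['V', 'I'] left=[] right=['R'] parent=H
Step 5 (up): focus=H path=root depth=0 children=['F', 'R'] (at root)
Step 6 (down 1): focus=R path=1 depth=1 children=[] left=['F'] right=[] parent=H
Step 7 (left): focus=F path=0 depth=1 children=['V', 'I'] left=[] right=['R'] parent=H
Step 8 (set A): focus=A path=0 depth=1 children=['V', 'I'] left=[] right=['R'] parent=H

Answer: H(A(V(Q P J) I) R)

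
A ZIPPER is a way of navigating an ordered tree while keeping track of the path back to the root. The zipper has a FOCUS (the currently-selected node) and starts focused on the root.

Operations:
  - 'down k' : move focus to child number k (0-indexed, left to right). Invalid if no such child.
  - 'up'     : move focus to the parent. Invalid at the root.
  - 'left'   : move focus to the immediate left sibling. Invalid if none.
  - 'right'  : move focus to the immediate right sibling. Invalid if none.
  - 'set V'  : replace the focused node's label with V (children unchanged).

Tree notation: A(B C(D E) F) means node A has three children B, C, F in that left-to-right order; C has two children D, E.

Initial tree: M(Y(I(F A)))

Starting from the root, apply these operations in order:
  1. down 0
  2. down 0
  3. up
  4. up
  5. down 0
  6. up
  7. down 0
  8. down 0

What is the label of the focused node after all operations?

Step 1 (down 0): focus=Y path=0 depth=1 children=['I'] left=[] right=[] parent=M
Step 2 (down 0): focus=I path=0/0 depth=2 children=['F', 'A'] left=[] right=[] parent=Y
Step 3 (up): focus=Y path=0 depth=1 children=['I'] left=[] right=[] parent=M
Step 4 (up): focus=M path=root depth=0 children=['Y'] (at root)
Step 5 (down 0): focus=Y path=0 depth=1 children=['I'] left=[] right=[] parent=M
Step 6 (up): focus=M path=root depth=0 children=['Y'] (at root)
Step 7 (down 0): focus=Y path=0 depth=1 children=['I'] left=[] right=[] parent=M
Step 8 (down 0): focus=I path=0/0 depth=2 children=['F', 'A'] left=[] right=[] parent=Y

Answer: I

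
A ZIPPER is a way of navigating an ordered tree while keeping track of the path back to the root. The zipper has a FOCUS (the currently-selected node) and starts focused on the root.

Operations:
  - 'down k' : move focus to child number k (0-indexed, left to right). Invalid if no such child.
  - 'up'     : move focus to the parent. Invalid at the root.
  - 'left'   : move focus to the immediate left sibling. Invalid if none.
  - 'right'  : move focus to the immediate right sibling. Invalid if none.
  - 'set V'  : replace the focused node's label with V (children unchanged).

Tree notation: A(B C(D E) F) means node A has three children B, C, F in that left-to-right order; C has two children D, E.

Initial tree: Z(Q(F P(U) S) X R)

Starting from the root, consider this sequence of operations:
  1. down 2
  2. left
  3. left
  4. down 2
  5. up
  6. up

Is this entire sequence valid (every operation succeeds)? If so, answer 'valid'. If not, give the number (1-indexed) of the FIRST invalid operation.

Answer: valid

Derivation:
Step 1 (down 2): focus=R path=2 depth=1 children=[] left=['Q', 'X'] right=[] parent=Z
Step 2 (left): focus=X path=1 depth=1 children=[] left=['Q'] right=['R'] parent=Z
Step 3 (left): focus=Q path=0 depth=1 children=['F', 'P', 'S'] left=[] right=['X', 'R'] parent=Z
Step 4 (down 2): focus=S path=0/2 depth=2 children=[] left=['F', 'P'] right=[] parent=Q
Step 5 (up): focus=Q path=0 depth=1 children=['F', 'P', 'S'] left=[] right=['X', 'R'] parent=Z
Step 6 (up): focus=Z path=root depth=0 children=['Q', 'X', 'R'] (at root)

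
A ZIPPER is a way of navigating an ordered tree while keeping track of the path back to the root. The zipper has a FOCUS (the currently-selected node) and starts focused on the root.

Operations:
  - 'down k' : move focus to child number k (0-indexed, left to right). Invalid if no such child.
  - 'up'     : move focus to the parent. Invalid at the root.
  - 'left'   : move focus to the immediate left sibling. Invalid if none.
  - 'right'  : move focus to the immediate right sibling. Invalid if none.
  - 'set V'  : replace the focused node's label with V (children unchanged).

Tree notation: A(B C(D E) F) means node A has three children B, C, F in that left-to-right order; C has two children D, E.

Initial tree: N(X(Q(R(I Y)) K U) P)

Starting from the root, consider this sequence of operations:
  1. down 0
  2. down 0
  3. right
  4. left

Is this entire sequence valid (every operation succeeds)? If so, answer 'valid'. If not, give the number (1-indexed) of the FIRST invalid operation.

Step 1 (down 0): focus=X path=0 depth=1 children=['Q', 'K', 'U'] left=[] right=['P'] parent=N
Step 2 (down 0): focus=Q path=0/0 depth=2 children=['R'] left=[] right=['K', 'U'] parent=X
Step 3 (right): focus=K path=0/1 depth=2 children=[] left=['Q'] right=['U'] parent=X
Step 4 (left): focus=Q path=0/0 depth=2 children=['R'] left=[] right=['K', 'U'] parent=X

Answer: valid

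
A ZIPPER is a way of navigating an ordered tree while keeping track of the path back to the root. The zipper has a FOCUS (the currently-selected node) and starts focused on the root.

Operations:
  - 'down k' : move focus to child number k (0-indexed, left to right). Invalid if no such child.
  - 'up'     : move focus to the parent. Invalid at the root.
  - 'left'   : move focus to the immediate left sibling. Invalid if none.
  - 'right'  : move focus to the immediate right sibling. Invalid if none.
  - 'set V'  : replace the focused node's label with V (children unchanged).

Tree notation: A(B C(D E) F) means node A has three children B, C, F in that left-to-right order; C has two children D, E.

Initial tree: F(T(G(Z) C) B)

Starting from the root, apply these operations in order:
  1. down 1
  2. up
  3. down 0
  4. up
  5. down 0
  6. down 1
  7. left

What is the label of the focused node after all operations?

Step 1 (down 1): focus=B path=1 depth=1 children=[] left=['T'] right=[] parent=F
Step 2 (up): focus=F path=root depth=0 children=['T', 'B'] (at root)
Step 3 (down 0): focus=T path=0 depth=1 children=['G', 'C'] left=[] right=['B'] parent=F
Step 4 (up): focus=F path=root depth=0 children=['T', 'B'] (at root)
Step 5 (down 0): focus=T path=0 depth=1 children=['G', 'C'] left=[] right=['B'] parent=F
Step 6 (down 1): focus=C path=0/1 depth=2 children=[] left=['G'] right=[] parent=T
Step 7 (left): focus=G path=0/0 depth=2 children=['Z'] left=[] right=['C'] parent=T

Answer: G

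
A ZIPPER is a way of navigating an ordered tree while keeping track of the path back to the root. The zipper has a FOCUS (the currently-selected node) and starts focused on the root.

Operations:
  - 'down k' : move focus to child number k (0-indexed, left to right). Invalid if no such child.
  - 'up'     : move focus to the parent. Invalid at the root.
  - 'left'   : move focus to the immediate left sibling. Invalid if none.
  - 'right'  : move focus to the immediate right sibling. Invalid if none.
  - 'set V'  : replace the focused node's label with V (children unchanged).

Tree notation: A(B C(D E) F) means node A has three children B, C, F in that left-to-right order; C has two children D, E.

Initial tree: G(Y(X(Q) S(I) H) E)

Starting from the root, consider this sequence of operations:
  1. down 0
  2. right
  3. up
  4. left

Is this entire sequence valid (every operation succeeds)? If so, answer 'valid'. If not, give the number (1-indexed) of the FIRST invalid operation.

Answer: 4

Derivation:
Step 1 (down 0): focus=Y path=0 depth=1 children=['X', 'S', 'H'] left=[] right=['E'] parent=G
Step 2 (right): focus=E path=1 depth=1 children=[] left=['Y'] right=[] parent=G
Step 3 (up): focus=G path=root depth=0 children=['Y', 'E'] (at root)
Step 4 (left): INVALID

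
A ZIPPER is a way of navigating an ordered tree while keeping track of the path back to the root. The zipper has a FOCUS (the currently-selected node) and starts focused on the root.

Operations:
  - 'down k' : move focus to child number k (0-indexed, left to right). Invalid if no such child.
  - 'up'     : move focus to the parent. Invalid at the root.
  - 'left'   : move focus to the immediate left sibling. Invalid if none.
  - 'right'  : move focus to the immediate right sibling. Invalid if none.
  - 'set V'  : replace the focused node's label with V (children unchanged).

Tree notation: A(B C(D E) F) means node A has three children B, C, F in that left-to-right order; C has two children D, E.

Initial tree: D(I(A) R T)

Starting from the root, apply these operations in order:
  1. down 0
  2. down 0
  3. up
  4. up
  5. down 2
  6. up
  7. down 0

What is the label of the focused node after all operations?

Answer: I

Derivation:
Step 1 (down 0): focus=I path=0 depth=1 children=['A'] left=[] right=['R', 'T'] parent=D
Step 2 (down 0): focus=A path=0/0 depth=2 children=[] left=[] right=[] parent=I
Step 3 (up): focus=I path=0 depth=1 children=['A'] left=[] right=['R', 'T'] parent=D
Step 4 (up): focus=D path=root depth=0 children=['I', 'R', 'T'] (at root)
Step 5 (down 2): focus=T path=2 depth=1 children=[] left=['I', 'R'] right=[] parent=D
Step 6 (up): focus=D path=root depth=0 children=['I', 'R', 'T'] (at root)
Step 7 (down 0): focus=I path=0 depth=1 children=['A'] left=[] right=['R', 'T'] parent=D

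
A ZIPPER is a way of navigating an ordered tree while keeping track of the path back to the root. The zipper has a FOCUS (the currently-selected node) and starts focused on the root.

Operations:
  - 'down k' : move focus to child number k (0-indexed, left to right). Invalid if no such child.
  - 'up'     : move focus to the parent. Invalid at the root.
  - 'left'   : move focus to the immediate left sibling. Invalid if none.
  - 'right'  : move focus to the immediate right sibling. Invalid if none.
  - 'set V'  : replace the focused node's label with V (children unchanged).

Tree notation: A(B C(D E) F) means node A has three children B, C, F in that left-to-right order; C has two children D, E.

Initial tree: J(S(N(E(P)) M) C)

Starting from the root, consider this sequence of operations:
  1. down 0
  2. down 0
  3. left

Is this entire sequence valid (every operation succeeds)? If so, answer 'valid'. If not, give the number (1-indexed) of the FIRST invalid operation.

Answer: 3

Derivation:
Step 1 (down 0): focus=S path=0 depth=1 children=['N', 'M'] left=[] right=['C'] parent=J
Step 2 (down 0): focus=N path=0/0 depth=2 children=['E'] left=[] right=['M'] parent=S
Step 3 (left): INVALID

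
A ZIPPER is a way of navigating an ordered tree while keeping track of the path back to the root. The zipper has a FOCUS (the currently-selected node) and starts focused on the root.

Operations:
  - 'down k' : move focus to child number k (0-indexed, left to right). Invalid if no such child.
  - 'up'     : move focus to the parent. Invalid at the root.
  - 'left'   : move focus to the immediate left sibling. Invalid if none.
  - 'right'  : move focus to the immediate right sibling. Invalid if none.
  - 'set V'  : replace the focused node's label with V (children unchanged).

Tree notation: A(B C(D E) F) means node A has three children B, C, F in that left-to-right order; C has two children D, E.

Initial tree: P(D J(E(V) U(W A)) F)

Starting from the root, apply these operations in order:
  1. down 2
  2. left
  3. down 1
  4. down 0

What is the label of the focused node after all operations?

Step 1 (down 2): focus=F path=2 depth=1 children=[] left=['D', 'J'] right=[] parent=P
Step 2 (left): focus=J path=1 depth=1 children=['E', 'U'] left=['D'] right=['F'] parent=P
Step 3 (down 1): focus=U path=1/1 depth=2 children=['W', 'A'] left=['E'] right=[] parent=J
Step 4 (down 0): focus=W path=1/1/0 depth=3 children=[] left=[] right=['A'] parent=U

Answer: W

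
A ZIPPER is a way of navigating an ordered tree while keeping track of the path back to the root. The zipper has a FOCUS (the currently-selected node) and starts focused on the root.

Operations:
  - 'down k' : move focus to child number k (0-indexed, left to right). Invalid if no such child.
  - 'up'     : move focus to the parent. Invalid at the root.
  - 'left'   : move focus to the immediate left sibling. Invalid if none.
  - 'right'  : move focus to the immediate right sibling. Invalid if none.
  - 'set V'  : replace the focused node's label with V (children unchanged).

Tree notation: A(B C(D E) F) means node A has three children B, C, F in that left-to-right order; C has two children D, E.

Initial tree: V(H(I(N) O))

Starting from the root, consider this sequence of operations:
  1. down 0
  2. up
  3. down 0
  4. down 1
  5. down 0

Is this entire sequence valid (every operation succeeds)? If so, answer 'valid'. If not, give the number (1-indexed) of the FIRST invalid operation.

Answer: 5

Derivation:
Step 1 (down 0): focus=H path=0 depth=1 children=['I', 'O'] left=[] right=[] parent=V
Step 2 (up): focus=V path=root depth=0 children=['H'] (at root)
Step 3 (down 0): focus=H path=0 depth=1 children=['I', 'O'] left=[] right=[] parent=V
Step 4 (down 1): focus=O path=0/1 depth=2 children=[] left=['I'] right=[] parent=H
Step 5 (down 0): INVALID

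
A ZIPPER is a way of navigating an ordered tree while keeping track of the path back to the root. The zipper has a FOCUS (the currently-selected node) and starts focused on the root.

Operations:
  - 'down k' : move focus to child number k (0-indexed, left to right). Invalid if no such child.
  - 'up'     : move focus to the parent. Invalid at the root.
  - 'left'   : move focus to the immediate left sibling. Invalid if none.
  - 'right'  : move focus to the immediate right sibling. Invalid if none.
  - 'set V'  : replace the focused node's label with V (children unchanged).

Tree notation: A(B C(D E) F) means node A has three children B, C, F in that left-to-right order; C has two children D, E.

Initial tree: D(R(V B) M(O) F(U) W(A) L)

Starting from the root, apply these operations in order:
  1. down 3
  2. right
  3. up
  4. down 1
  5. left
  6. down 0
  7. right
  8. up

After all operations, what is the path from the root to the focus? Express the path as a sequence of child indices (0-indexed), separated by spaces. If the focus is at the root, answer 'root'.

Answer: 0

Derivation:
Step 1 (down 3): focus=W path=3 depth=1 children=['A'] left=['R', 'M', 'F'] right=['L'] parent=D
Step 2 (right): focus=L path=4 depth=1 children=[] left=['R', 'M', 'F', 'W'] right=[] parent=D
Step 3 (up): focus=D path=root depth=0 children=['R', 'M', 'F', 'W', 'L'] (at root)
Step 4 (down 1): focus=M path=1 depth=1 children=['O'] left=['R'] right=['F', 'W', 'L'] parent=D
Step 5 (left): focus=R path=0 depth=1 children=['V', 'B'] left=[] right=['M', 'F', 'W', 'L'] parent=D
Step 6 (down 0): focus=V path=0/0 depth=2 children=[] left=[] right=['B'] parent=R
Step 7 (right): focus=B path=0/1 depth=2 children=[] left=['V'] right=[] parent=R
Step 8 (up): focus=R path=0 depth=1 children=['V', 'B'] left=[] right=['M', 'F', 'W', 'L'] parent=D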